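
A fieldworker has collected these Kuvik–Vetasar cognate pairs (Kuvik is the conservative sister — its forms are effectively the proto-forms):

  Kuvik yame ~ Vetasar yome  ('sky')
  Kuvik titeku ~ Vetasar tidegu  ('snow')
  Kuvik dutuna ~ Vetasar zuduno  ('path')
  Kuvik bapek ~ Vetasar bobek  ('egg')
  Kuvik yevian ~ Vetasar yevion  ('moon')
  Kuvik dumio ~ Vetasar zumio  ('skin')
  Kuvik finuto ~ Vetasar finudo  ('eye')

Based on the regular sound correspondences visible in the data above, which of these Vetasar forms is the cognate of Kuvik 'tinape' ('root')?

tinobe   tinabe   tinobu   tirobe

tinobe

bapek ~ bobek — Kuvik a corresponds to Vetasar o after a consonant, before a labial obstruent.
bapek ~ bobek — Kuvik p corresponds to Vetasar b between vowels (before a front vowel).
Applying these to Kuvik 'tinape':
  tinape → tinope   (a→o after a consonant, before a labial obstruent)
  tinope → tinobe   (p→b between vowels (before a front vowel))
So the Vetasar cognate is 'tinobe'.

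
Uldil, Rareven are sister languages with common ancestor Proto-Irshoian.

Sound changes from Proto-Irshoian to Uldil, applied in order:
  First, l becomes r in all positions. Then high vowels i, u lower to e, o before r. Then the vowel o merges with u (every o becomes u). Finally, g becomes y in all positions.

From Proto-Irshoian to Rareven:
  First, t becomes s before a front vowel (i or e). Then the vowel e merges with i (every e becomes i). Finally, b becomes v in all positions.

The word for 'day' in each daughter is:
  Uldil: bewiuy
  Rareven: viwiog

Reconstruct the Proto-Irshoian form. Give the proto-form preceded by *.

Position 5: Uldil has u, Rareven has o. Rareven preserves o here (none of its changes turn any other segment into o), so the proto-segment is *o.
Position 1: Uldil has b, Rareven has v. Uldil preserves b here (none of its changes turn any other segment into b), so the proto-segment is *b.
Verify the candidate proto-form against each daughter:
Uldil: *bewiog
  bewiog (rule 1 does not apply)
  bewiog (rule 2 does not apply)
  bewiog → bewiug   [vowel merger]
  bewiug → bewiuy   [unconditioned shift]
  giving Uldil bewiuy.
Rareven: start from *bewiog.
  rule 1: no change — bewiog
  rule 2 (vowel merger): bewiog → biwiog
  rule 3 (unconditioned shift): biwiog → viwiog
  ⇒ Rareven viwiog
*bewiog is the unique common source.

*bewiog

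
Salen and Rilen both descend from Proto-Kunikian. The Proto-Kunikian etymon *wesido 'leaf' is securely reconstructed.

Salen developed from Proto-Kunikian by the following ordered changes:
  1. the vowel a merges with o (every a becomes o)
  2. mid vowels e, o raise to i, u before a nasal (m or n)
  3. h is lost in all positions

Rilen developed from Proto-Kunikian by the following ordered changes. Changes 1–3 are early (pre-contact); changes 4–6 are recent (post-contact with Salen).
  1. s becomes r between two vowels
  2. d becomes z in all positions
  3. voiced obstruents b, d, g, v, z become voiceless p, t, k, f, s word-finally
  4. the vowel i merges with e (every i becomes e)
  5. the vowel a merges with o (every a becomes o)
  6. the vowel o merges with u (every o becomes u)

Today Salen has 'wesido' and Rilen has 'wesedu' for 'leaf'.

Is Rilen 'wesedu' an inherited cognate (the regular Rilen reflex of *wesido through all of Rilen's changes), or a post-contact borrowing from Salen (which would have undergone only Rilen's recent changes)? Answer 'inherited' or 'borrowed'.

borrowed

If inherited, *wesido would pass through all of Rilen's changes:
Rilen: *wesido
  wesido → werido   [rhotacism]
  werido → werizo   [unconditioned shift]
  werizo (rule 3 does not apply)
  werizo → werezo   [vowel merger]
  werezo (rule 5 does not apply)
  werezo → werezu   [vowel merger]
  giving Rilen werezu.
If borrowed from Salen 'wesido' after the early changes, it would undergo only the recent ones:
  rule 4 (vowel merger): wesido → wesedo
  rule 5 (vowel merger): no change (wesedo)
  rule 6 (vowel merger): wesedo → wesedu
  ⇒ as a loan: wesedu
Rilen 'wesedu' matches the loan outcome 'wesedu', not the inherited 'werezu' — it skipped the early Rilen changes, so it was borrowed from Salen.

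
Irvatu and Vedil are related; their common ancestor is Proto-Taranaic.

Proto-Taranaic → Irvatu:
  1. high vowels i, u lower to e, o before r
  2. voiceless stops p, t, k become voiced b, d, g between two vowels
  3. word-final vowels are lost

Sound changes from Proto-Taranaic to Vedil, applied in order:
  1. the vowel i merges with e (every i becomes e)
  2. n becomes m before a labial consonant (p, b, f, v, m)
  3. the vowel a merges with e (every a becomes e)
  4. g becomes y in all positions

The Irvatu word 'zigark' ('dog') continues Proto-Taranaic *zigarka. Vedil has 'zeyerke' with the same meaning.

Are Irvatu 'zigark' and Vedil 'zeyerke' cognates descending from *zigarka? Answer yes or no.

Derive the expected Vedil reflex of *zigarka:
Vedil: start from *zigarka.
  rule 1 (vowel merger): zigarka → zegarka
  rule 2: no change — zegarka
  rule 3 (vowel merger): zegarka → zegerke
  rule 4 (unconditioned shift): zegerke → zeyerke
  ⇒ Vedil zeyerke
Vedil 'zeyerke' matches the regular reflex exactly, so the pair is cognate.

yes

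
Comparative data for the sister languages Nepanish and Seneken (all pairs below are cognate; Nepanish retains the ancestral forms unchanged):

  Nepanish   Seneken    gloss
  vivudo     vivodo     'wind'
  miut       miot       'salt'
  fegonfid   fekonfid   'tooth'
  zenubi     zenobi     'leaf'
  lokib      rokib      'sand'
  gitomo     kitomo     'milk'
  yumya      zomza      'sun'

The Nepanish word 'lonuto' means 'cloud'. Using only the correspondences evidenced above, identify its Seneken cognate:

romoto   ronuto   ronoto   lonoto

lokib ~ rokib — Nepanish l corresponds to Seneken r word-initially before a back vowel.
vivudo ~ vivodo — Nepanish u corresponds to Seneken o after a consonant, before a consonant other than r, m, n, p, b, f, v.
Applying these to Nepanish 'lonuto':
  lonuto → ronuto   (l→r word-initially before a back vowel)
  ronuto → ronoto   (u→o after a consonant, before a consonant other than r, m, n, p, b, f, v)
So the Seneken cognate is 'ronoto'.

ronoto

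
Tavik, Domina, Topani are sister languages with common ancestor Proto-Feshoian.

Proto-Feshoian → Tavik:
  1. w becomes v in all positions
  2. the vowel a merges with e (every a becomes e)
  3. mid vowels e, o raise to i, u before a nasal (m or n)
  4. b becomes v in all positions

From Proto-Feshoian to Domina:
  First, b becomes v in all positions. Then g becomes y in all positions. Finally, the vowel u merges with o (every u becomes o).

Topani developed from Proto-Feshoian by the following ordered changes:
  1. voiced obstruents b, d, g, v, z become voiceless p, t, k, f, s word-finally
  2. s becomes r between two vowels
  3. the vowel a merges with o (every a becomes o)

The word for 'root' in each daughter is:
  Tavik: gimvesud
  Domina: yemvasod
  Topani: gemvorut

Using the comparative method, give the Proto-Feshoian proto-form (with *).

Position 2: Tavik has i, Domina has e, Topani has e. Domina preserves e here (none of its changes turn any other segment into e), so the proto-segment is *e.
Position 5: Tavik has e, Domina has a, Topani has o. Domina preserves a here (none of its changes turn any other segment into a), so the proto-segment is *a.
This points to *gemvasud. Verify forward in each daughter:
Tavik: *gemvasud
  gemvasud (rule 1 does not apply)
  gemvasud → gemvesud   [vowel merger]
  gemvesud → gimvesud   [pre-nasal raising]
  gimvesud (rule 4 does not apply)
  giving Tavik gimvesud.
Domina: *gemvasud > yemvasud > yemvasod  (by unconditioned shift, vowel merger)
Topani: *gemvasud > gemvasut > gemvarut > gemvorut  (by final devoicing, rhotacism, vowel merger)
*gemvasud is the unique common source.

*gemvasud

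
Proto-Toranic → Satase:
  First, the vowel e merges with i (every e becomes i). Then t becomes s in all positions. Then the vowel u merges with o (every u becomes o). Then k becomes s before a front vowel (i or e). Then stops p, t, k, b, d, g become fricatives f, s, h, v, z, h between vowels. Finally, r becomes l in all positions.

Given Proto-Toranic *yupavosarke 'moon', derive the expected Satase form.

Satase: *yupavosarke > yupavosarki > yopavosarki > yopavosarsi > yofavosarsi > yofavosalsi  (by vowel merger, vowel merger, palatalisation, intervocalic lenition, unconditioned shift)

yofavosalsi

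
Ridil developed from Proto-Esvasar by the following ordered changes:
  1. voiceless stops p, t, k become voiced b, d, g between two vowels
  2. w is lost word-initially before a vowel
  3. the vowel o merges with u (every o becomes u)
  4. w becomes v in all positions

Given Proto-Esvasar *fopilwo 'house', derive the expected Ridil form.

fubilvu

Ridil: *fopilwo
  fopilwo → fobilwo   [intervocalic voicing]
  fobilwo (rule 2 does not apply)
  fobilwo → fubilwu   [vowel merger]
  fubilwu → fubilvu   [unconditioned shift]
  giving Ridil fubilvu.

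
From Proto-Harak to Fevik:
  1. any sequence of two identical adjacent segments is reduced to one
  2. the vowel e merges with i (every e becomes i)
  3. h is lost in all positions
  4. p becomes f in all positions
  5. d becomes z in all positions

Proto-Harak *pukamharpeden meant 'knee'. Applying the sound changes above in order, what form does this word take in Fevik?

fukamarfizin

Fevik: *pukamharpeden
  pukamharpeden (rule 1 does not apply)
  pukamharpeden → pukamharpidin   [vowel merger]
  pukamharpidin → pukamarpidin   [h-loss]
  pukamarpidin → fukamarfidin   [unconditioned shift]
  fukamarfidin → fukamarfizin   [unconditioned shift]
  giving Fevik fukamarfizin.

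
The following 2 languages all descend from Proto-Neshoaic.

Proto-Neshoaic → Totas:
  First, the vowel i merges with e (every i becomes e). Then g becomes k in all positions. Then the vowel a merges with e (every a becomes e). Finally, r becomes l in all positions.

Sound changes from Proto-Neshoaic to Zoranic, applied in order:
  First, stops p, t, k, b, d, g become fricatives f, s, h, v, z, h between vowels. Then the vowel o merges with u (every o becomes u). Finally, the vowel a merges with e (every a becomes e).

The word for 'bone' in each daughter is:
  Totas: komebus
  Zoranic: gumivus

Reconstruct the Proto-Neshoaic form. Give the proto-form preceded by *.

*gomibus

Position 4: Totas has e, Zoranic has i. Zoranic preserves i here (none of its changes turn any other segment into i), so the proto-segment is *i.
Position 1: Totas has k, Zoranic has g. Zoranic preserves g here (none of its changes turn any other segment into g), so the proto-segment is *g.
Position 5: Totas has b, Zoranic has v. Totas preserves b here (none of its changes turn any other segment into b), so the proto-segment is *b.
Continuing position by position gives *gomibus; check it forward:
Totas: start from *gomibus.
  rule 1 (vowel merger): gomibus → gomebus
  rule 2 (unconditioned shift): gomebus → komebus
  rule 3: no change — komebus
  rule 4: no change — komebus
  ⇒ Totas komebus
Zoranic: *gomibus > gomivus > gumivus  (by intervocalic lenition, vowel merger)
Only *gomibus yields all of Totas komebus, Zoranic gumivus.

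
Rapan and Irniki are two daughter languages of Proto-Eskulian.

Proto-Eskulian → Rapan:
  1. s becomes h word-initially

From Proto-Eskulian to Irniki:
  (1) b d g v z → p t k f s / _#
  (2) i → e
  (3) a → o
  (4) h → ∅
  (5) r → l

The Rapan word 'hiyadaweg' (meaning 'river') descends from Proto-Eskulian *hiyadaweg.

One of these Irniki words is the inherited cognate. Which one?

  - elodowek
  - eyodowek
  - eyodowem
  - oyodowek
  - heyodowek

eyodowek

Irniki: *hiyadaweg > hiyadawek > heyadawek > heyodowek > eyodowek  (by final devoicing, vowel merger, vowel merger, h-loss)
Only 'eyodowek' matches the regular Irniki development of *hiyadaweg.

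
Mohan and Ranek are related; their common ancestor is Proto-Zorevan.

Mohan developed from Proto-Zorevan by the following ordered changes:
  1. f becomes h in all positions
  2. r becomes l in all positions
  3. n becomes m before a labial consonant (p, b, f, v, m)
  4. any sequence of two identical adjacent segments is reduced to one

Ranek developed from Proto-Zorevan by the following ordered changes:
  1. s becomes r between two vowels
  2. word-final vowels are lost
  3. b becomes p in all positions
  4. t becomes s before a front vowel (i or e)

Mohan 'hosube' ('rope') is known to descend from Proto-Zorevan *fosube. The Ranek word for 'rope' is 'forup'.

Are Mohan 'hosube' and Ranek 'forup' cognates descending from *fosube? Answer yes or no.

Derive the expected Ranek reflex of *fosube:
Ranek: *fosube > forube > forub > forup  (by rhotacism, apocope, unconditioned shift)
Ranek 'forup' matches the regular reflex exactly, so the pair is cognate.

yes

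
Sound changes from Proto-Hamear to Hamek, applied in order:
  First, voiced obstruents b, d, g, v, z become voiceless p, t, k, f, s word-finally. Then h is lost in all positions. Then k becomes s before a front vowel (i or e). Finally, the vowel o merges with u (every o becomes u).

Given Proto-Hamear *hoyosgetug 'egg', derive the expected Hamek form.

uyusgetuk

Hamek: start from *hoyosgetug.
  rule 1 (final devoicing): hoyosgetug → hoyosgetuk
  rule 2 (h-loss): hoyosgetuk → oyosgetuk
  rule 3: no change — oyosgetuk
  rule 4 (vowel merger): oyosgetuk → uyusgetuk
  ⇒ Hamek uyusgetuk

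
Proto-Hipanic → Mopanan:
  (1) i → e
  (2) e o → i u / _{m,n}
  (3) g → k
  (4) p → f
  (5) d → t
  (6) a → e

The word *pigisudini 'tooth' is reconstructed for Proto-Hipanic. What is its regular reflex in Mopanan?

Mopanan: *pigisudini
  pigisudini → pegesudene   [vowel merger]
  pegesudene → pegesudine   [pre-nasal raising]
  pegesudine → pekesudine   [unconditioned shift]
  pekesudine → fekesudine   [unconditioned shift]
  fekesudine → fekesutine   [unconditioned shift]
  fekesutine (rule 6 does not apply)
  giving Mopanan fekesutine.

fekesutine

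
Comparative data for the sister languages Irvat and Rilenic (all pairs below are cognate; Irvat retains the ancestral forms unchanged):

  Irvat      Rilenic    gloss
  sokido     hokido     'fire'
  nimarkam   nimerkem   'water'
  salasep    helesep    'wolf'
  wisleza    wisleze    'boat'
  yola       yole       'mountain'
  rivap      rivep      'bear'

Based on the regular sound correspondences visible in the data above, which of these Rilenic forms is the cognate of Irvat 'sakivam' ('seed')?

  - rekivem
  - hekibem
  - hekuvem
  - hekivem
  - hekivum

hekivem

salasep ~ helesep — Irvat s corresponds to Rilenic h word-initially before a back vowel.
salasep ~ helesep — Irvat a corresponds to Rilenic e after a consonant, before a consonant other than r, m, n, p, b, f, v.
nimarkam ~ nimerkem — Irvat a corresponds to Rilenic e after a consonant, before a nasal.
Applying these to Irvat 'sakivam':
  sakivam → hakivam   (s→h word-initially before a back vowel)
  hakivam → hekivam   (a→e after a consonant, before a consonant other than r, m, n, p, b, f, v)
  hekivam → hekivem   (a→e after a consonant, before a nasal)
So the Rilenic cognate is 'hekivem'.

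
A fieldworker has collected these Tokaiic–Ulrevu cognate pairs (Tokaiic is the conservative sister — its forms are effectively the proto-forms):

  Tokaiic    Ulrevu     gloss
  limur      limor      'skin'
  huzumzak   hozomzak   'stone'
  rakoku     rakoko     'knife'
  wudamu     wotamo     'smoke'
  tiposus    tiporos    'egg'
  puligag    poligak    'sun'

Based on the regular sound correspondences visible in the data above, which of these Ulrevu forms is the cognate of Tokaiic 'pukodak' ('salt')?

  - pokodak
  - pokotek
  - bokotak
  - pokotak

huzumzak ~ hozomzak, wudamu ~ wotamo — Tokaiic u corresponds to Ulrevu o after a consonant, before a consonant other than r, m, n, p, b, f, v.
wudamu ~ wotamo — Tokaiic d corresponds to Ulrevu t between vowels (before a back vowel).
Applying these to Tokaiic 'pukodak':
  pukodak → pokodak   (u→o after a consonant, before a consonant other than r, m, n, p, b, f, v)
  pokodak → pokotak   (d→t between vowels (before a back vowel))
So the Ulrevu cognate is 'pokotak'.

pokotak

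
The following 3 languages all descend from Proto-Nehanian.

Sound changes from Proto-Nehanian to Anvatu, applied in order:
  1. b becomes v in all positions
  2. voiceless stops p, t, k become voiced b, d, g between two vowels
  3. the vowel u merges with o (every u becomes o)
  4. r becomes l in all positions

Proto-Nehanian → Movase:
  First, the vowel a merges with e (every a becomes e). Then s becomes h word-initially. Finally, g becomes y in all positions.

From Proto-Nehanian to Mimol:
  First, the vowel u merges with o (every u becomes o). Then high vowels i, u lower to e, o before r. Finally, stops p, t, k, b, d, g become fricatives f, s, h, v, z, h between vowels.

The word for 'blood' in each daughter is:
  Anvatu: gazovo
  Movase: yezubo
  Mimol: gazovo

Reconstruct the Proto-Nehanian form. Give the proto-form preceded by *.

*gazubo

Position 4: Anvatu has o, Movase has u, Mimol has o. Movase preserves u here (none of its changes turn any other segment into u), so the proto-segment is *u.
Position 5: Anvatu has v, Movase has b, Mimol has v. Movase preserves b here (none of its changes turn any other segment into b), so the proto-segment is *b.
Position 1: Anvatu has g, Movase has y, Mimol has g. Mimol preserves g here (none of its changes turn any other segment into g), so the proto-segment is *g.
Verify the candidate proto-form against each daughter:
Anvatu: *gazubo
  gazubo → gazuvo   [unconditioned shift]
  gazuvo (rule 2 does not apply)
  gazuvo → gazovo   [vowel merger]
  gazovo (rule 4 does not apply)
  giving Anvatu gazovo.
Movase: start from *gazubo.
  rule 1 (vowel merger): gazubo → gezubo
  rule 2: no change — gezubo
  rule 3 (unconditioned shift): gezubo → yezubo
  ⇒ Movase yezubo
Mimol: start from *gazubo.
  rule 1 (vowel merger): gazubo → gazobo
  rule 2: no change — gazobo
  rule 3 (intervocalic lenition): gazobo → gazovo
  ⇒ Mimol gazovo
No other proto-form is consistent with every reflex, so the reconstruction is *gazubo.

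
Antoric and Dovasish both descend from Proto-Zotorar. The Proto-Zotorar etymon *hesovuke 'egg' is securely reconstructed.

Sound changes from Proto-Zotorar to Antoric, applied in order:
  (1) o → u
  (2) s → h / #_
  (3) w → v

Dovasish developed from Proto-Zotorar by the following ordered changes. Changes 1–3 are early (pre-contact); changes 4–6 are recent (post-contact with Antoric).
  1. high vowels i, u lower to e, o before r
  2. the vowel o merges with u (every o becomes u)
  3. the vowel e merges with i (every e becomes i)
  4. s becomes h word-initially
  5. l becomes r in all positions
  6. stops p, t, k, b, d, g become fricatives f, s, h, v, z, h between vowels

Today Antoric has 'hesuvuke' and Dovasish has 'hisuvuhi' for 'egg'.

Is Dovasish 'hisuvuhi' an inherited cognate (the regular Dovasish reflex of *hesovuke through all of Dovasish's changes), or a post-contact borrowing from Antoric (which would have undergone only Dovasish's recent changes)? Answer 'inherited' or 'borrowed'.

inherited

If inherited, *hesovuke would pass through all of Dovasish's changes:
Dovasish: *hesovuke > hesuvuke > hisuvuki > hisuvuhi  (by vowel merger, vowel merger, intervocalic lenition)
If borrowed from Antoric 'hesuvuke' after the early changes, it would undergo only the recent ones:
  rule 4 (debuccalisation): no change (hesuvuke)
  rule 5 (unconditioned shift): no change (hesuvuke)
  rule 6 (intervocalic lenition): hesuvuke → hesuvuhe
  ⇒ as a loan: hesuvuhe
Dovasish 'hisuvuhi' matches the inherited outcome exactly, so it is an inherited cognate, not a loan.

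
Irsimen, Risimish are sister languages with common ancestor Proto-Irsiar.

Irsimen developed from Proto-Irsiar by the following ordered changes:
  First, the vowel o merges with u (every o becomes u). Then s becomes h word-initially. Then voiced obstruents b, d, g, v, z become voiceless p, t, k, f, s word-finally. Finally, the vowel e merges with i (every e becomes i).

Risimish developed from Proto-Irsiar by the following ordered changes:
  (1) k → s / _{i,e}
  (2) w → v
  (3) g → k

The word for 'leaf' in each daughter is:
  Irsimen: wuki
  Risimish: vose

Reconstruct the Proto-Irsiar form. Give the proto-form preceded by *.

*woke

Position 1: Irsimen has w, Risimish has v. Irsimen preserves w here (none of its changes turn any other segment into w), so the proto-segment is *w.
Position 2: Irsimen has u, Risimish has o. Risimish preserves o here (none of its changes turn any other segment into o), so the proto-segment is *o.
This points to *woke. Verify forward in each daughter:
Irsimen: *woke
  woke → wuke   [vowel merger]
  wuke (rule 2 does not apply)
  wuke (rule 3 does not apply)
  wuke → wuki   [vowel merger]
  giving Irsimen wuki.
Risimish: *woke > wose > vose  (by palatalisation, unconditioned shift)
Only *woke yields all of Irsimen wuki, Risimish vose.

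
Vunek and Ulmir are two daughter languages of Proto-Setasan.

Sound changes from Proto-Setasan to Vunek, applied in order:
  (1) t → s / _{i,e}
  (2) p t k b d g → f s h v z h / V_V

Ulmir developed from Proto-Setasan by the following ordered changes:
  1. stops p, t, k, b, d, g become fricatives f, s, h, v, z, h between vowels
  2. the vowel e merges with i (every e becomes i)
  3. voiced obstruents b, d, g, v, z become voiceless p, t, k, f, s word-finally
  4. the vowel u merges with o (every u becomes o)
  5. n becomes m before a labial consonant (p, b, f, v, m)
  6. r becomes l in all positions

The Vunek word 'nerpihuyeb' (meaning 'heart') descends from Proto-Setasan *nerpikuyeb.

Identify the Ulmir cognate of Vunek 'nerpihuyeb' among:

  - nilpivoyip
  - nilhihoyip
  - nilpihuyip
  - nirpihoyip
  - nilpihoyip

Ulmir: *nerpikuyeb > nerpihuyeb > nirpihuyib > nirpihuyip > nirpihoyip > nilpihoyip  (by intervocalic lenition, vowel merger, final devoicing, vowel merger, unconditioned shift)
Only 'nilpihoyip' matches the regular Ulmir development of *nerpikuyeb.

nilpihoyip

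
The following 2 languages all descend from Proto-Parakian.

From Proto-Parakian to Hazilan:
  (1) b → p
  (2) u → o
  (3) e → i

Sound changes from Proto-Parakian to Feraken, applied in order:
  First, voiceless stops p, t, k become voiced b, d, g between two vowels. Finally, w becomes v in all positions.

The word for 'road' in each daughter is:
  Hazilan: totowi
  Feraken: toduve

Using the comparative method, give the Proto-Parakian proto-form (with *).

Position 5: Hazilan has w, Feraken has v. Hazilan preserves w here (none of its changes turn any other segment into w), so the proto-segment is *w.
Position 6: Hazilan has i, Feraken has e. Feraken preserves e here (none of its changes turn any other segment into e), so the proto-segment is *e.
Verify the candidate proto-form against each daughter:
Hazilan: start from *totuwe.
  rule 1: no change — totuwe
  rule 2 (vowel merger): totuwe → totowe
  rule 3 (vowel merger): totowe → totowi
  ⇒ Hazilan totowi
Feraken: start from *totuwe.
  rule 1 (intervocalic voicing): totuwe → toduwe
  rule 2 (unconditioned shift): toduwe → toduve
  ⇒ Feraken toduve
No other proto-form is consistent with every reflex, so the reconstruction is *totuwe.

*totuwe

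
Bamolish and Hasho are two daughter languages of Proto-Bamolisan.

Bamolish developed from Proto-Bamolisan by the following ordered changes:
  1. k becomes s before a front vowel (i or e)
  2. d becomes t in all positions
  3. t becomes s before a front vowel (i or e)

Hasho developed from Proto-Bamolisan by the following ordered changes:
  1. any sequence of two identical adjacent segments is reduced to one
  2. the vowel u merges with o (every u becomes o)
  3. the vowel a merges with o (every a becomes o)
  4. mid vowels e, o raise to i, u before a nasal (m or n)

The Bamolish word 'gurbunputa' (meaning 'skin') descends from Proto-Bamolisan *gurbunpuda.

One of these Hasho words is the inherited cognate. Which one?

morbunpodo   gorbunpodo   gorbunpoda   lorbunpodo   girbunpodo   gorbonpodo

gorbunpodo

Hasho: *gurbunpuda
  gurbunpuda (rule 1 does not apply)
  gurbunpuda → gorbonpoda   [vowel merger]
  gorbonpoda → gorbonpodo   [vowel merger]
  gorbonpodo → gorbunpodo   [pre-nasal raising]
  giving Hasho gorbunpodo.
Only 'gorbunpodo' matches the regular Hasho development of *gurbunpuda.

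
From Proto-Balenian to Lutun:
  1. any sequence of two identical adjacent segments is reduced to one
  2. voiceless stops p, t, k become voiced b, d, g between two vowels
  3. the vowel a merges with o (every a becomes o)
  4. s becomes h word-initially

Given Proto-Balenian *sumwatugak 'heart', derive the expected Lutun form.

humwodugok

Lutun: start from *sumwatugak.
  rule 1: no change — sumwatugak
  rule 2 (intervocalic voicing): sumwatugak → sumwadugak
  rule 3 (vowel merger): sumwadugak → sumwodugok
  rule 4 (debuccalisation): sumwodugok → humwodugok
  ⇒ Lutun humwodugok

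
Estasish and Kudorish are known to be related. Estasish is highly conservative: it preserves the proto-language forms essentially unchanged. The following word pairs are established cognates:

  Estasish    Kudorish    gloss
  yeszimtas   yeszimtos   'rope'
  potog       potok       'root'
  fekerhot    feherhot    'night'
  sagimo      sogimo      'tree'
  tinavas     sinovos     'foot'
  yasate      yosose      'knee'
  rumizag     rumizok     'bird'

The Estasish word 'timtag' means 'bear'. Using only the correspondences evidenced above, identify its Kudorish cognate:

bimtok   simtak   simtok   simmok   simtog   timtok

simtok

tinavas ~ sinovos — Estasish t corresponds to Kudorish s word-initially before a front vowel.
yeszimtas ~ yeszimtos, sagimo ~ sogimo — Estasish a corresponds to Kudorish o after a consonant, before a consonant other than r, m, n, p, b, f, v.
potog ~ potok, rumizag ~ rumizok — Estasish g corresponds to Kudorish k word-finally.
Applying these to Estasish 'timtag':
  timtag → simtag   (t→s word-initially before a front vowel)
  simtag → simtog   (a→o after a consonant, before a consonant other than r, m, n, p, b, f, v)
  simtog → simtok   (g→k word-finally)
So the Kudorish cognate is 'simtok'.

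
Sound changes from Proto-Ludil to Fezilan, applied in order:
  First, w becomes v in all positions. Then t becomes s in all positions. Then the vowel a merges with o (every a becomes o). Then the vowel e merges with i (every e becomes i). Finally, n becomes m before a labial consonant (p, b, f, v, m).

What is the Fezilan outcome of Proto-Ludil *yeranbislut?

yirombislus

Fezilan: *yeranbislut
  yeranbislut (rule 1 does not apply)
  yeranbislut → yeranbislus   [unconditioned shift]
  yeranbislus → yeronbislus   [vowel merger]
  yeronbislus → yironbislus   [vowel merger]
  yironbislus → yirombislus   [nasal place assimilation]
  giving Fezilan yirombislus.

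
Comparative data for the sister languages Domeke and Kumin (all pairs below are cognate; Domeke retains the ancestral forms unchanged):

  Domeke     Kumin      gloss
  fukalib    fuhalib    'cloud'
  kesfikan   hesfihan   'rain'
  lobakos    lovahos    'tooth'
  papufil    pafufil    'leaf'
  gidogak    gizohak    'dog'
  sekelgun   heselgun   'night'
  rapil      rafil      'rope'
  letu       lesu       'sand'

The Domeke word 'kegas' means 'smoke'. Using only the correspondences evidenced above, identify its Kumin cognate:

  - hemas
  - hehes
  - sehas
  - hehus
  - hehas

hehas

kesfikan ~ hesfihan — Domeke k corresponds to Kumin h word-initially before a front vowel.
gidogak ~ gizohak — Domeke g corresponds to Kumin h between vowels (before a back vowel).
Applying these to Domeke 'kegas':
  kegas → hegas   (k→h word-initially before a front vowel)
  hegas → hehas   (g→h between vowels (before a back vowel))
So the Kumin cognate is 'hehas'.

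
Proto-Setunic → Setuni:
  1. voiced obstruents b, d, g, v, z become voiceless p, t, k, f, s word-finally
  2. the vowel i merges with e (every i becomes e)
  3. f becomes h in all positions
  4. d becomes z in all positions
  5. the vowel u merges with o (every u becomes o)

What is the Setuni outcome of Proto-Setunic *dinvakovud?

zenvakovot

Setuni: *dinvakovud > dinvakovut > denvakovut > zenvakovut > zenvakovot  (by final devoicing, vowel merger, unconditioned shift, vowel merger)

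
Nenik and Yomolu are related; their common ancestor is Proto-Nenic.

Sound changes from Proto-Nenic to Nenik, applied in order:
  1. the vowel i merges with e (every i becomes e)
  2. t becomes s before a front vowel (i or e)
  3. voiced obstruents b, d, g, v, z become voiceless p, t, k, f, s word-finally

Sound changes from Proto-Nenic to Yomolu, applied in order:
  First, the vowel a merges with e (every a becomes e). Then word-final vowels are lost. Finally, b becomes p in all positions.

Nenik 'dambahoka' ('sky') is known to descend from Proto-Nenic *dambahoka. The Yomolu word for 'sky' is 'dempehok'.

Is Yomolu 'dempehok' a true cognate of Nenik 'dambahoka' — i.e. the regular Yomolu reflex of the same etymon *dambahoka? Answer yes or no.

Derive the expected Yomolu reflex of *dambahoka:
Yomolu: start from *dambahoka.
  rule 1 (vowel merger): dambahoka → dembehoke
  rule 2 (apocope): dembehoke → dembehok
  rule 3 (unconditioned shift): dembehok → dempehok
  ⇒ Yomolu dempehok
Yomolu 'dempehok' matches the regular reflex exactly, so the pair is cognate.

yes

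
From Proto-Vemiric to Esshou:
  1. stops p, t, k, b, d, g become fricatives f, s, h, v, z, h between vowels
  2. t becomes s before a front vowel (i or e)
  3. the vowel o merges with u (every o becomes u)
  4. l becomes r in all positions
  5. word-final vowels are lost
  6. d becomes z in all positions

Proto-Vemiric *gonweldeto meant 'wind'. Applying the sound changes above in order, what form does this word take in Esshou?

Esshou: start from *gonweldeto.
  rule 1 (intervocalic lenition): gonweldeto → gonweldeso
  rule 2: no change — gonweldeso
  rule 3 (vowel merger): gonweldeso → gunweldesu
  rule 4 (unconditioned shift): gunweldesu → gunwerdesu
  rule 5 (apocope): gunwerdesu → gunwerdes
  rule 6 (unconditioned shift): gunwerdes → gunwerzes
  ⇒ Esshou gunwerzes

gunwerzes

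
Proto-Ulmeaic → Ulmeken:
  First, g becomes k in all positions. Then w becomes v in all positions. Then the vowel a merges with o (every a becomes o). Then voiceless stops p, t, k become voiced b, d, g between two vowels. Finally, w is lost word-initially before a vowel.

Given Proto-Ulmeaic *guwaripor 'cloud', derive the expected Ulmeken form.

kuvoribor

Ulmeken: *guwaripor > kuwaripor > kuvaripor > kuvoripor > kuvoribor  (by unconditioned shift, unconditioned shift, vowel merger, intervocalic voicing)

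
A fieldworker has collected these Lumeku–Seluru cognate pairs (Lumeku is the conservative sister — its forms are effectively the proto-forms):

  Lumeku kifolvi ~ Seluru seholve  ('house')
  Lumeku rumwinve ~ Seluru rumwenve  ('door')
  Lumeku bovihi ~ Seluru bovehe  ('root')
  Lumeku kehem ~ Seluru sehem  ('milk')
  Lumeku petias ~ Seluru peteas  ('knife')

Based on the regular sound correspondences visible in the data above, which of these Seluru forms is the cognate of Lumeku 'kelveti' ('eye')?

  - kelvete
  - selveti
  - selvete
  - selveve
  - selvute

kehem ~ sehem — Lumeku k corresponds to Seluru s word-initially before a front vowel.
kifolvi ~ seholve, bovihi ~ bovehe — Lumeku i corresponds to Seluru e word-finally.
Applying these to Lumeku 'kelveti':
  kelveti → selveti   (k→s word-initially before a front vowel)
  selveti → selvete   (i→e word-finally)
So the Seluru cognate is 'selvete'.

selvete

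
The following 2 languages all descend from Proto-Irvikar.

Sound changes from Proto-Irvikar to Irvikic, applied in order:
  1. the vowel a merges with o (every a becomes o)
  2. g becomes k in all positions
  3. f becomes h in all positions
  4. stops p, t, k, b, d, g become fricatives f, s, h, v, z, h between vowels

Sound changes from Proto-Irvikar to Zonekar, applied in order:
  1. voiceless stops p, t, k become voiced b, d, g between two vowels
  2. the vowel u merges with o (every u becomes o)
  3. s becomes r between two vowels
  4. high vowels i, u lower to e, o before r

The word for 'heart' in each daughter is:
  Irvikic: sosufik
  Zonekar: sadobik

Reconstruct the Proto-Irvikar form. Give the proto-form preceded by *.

Position 2: Irvikic has o, Zonekar has a. Zonekar preserves a here (none of its changes turn any other segment into a), so the proto-segment is *a.
Position 5: Irvikic has f, Zonekar has b. In Irvikic, f can only continue *p, so the proto-segment is *p.
Continuing position by position gives *satupik; check it forward:
Irvikic: *satupik > sotupik > sosufik  (by vowel merger, intervocalic lenition)
Zonekar: *satupik
  satupik → sadubik   [intervocalic voicing]
  sadubik → sadobik   [vowel merger]
  sadobik (rule 3 does not apply)
  sadobik (rule 4 does not apply)
  giving Zonekar sadobik.
No other proto-form is consistent with every reflex, so the reconstruction is *satupik.

*satupik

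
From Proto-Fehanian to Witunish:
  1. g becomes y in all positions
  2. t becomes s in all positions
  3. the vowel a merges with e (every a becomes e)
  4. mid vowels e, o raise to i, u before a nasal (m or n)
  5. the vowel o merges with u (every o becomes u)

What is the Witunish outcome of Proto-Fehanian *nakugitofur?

nekuyisufur

Witunish: *nakugitofur
  nakugitofur → nakuyitofur   [unconditioned shift]
  nakuyitofur → nakuyisofur   [unconditioned shift]
  nakuyisofur → nekuyisofur   [vowel merger]
  nekuyisofur (rule 4 does not apply)
  nekuyisofur → nekuyisufur   [vowel merger]
  giving Witunish nekuyisufur.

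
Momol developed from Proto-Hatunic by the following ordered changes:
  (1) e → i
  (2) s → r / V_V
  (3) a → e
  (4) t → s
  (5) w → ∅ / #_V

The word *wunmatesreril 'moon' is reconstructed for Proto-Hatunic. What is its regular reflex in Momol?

Momol: *wunmatesreril > wunmatisriril > wunmetisriril > wunmesisriril > unmesisriril  (by vowel merger, vowel merger, unconditioned shift, glide loss)

unmesisriril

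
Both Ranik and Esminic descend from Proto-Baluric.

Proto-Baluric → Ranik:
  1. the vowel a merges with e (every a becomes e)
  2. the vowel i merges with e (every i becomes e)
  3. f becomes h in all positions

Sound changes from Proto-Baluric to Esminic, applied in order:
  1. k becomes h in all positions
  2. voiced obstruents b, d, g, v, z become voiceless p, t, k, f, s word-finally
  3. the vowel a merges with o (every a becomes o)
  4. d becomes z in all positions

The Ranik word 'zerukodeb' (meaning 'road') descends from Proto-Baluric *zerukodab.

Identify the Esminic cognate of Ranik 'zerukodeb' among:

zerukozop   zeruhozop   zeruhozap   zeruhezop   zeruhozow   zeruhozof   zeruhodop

Esminic: start from *zerukodab.
  rule 1 (unconditioned shift): zerukodab → zeruhodab
  rule 2 (final devoicing): zeruhodab → zeruhodap
  rule 3 (vowel merger): zeruhodap → zeruhodop
  rule 4 (unconditioned shift): zeruhodop → zeruhozop
  ⇒ Esminic zeruhozop

zeruhozop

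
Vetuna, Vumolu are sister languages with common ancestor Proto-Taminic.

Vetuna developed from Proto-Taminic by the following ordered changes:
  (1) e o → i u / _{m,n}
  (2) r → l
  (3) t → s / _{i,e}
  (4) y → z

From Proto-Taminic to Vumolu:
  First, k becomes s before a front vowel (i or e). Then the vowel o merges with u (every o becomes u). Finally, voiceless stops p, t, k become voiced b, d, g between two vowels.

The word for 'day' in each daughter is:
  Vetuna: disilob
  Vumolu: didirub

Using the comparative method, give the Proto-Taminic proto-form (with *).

*ditirob

Position 5: Vetuna has l, Vumolu has r. Vumolu preserves r here (none of its changes turn any other segment into r), so the proto-segment is *r.
Position 3: Vetuna has s, Vumolu has d. Taking the neighbouring segments as reconstructed: Vetuna s could go back to *t or *s; Vumolu d could go back to *t or *d — the one source consistent with every daughter is *t.
Position 6: Vetuna has o, Vumolu has u. Vetuna preserves o here (none of its changes turn any other segment into o), so the proto-segment is *o.
Continuing position by position gives *ditirob; check it forward:
Vetuna: start from *ditirob.
  rule 1: no change — ditirob
  rule 2 (unconditioned shift): ditirob → ditilob
  rule 3 (palatalisation): ditilob → disilob
  rule 4: no change — disilob
  ⇒ Vetuna disilob
Vumolu: *ditirob > ditirub > didirub  (by vowel merger, intervocalic voicing)
*ditirob is the unique common source.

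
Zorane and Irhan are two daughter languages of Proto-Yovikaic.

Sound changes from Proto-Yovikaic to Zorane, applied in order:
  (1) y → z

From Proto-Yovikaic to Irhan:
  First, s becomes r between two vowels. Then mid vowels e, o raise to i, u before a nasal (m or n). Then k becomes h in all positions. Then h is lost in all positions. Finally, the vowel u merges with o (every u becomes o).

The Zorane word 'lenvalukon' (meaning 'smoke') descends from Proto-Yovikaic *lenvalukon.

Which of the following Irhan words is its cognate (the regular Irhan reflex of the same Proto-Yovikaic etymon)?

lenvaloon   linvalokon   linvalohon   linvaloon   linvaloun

Irhan: start from *lenvalukon.
  rule 1: no change — lenvalukon
  rule 2 (pre-nasal raising): lenvalukon → linvalukun
  rule 3 (unconditioned shift): linvalukun → linvaluhun
  rule 4 (h-loss): linvaluhun → linvaluun
  rule 5 (vowel merger): linvaluun → linvaloon
  ⇒ Irhan linvaloon
Among the options, 'linvaloon' alone shows every Irhan change applied in order.

linvaloon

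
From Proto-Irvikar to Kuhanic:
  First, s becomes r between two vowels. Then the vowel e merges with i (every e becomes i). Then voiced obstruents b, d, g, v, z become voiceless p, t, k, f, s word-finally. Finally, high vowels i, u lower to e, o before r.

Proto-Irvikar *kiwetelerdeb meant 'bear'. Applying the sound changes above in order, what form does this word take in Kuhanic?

Kuhanic: *kiwetelerdeb
  kiwetelerdeb (rule 1 does not apply)
  kiwetelerdeb → kiwitilirdib   [vowel merger]
  kiwitilirdib → kiwitilirdip   [final devoicing]
  kiwitilirdip → kiwitilerdip   [pre-rhotic lowering]
  giving Kuhanic kiwitilerdip.

kiwitilerdip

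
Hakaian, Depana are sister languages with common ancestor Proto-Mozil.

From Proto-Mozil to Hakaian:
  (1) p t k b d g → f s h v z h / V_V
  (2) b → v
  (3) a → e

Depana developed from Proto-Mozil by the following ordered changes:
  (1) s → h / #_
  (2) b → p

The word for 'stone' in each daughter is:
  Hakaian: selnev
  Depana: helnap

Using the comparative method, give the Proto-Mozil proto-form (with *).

*selnab

Position 5: Hakaian has e, Depana has a. Depana preserves a here (none of its changes turn any other segment into a), so the proto-segment is *a.
Position 1: Hakaian has s, Depana has h. Taking the neighbouring segments as reconstructed: Hakaian s can only go back to *s; Depana h could go back to *s or *h — the one source consistent with every daughter is *s.
Continuing position by position gives *selnab; check it forward:
Hakaian: *selnab > selnav > selnev  (by unconditioned shift, vowel merger)
Depana: start from *selnab.
  rule 1 (debuccalisation): selnab → helnab
  rule 2 (unconditioned shift): helnab → helnap
  ⇒ Depana helnap
Only *selnab yields all of Hakaian selnev, Depana helnap.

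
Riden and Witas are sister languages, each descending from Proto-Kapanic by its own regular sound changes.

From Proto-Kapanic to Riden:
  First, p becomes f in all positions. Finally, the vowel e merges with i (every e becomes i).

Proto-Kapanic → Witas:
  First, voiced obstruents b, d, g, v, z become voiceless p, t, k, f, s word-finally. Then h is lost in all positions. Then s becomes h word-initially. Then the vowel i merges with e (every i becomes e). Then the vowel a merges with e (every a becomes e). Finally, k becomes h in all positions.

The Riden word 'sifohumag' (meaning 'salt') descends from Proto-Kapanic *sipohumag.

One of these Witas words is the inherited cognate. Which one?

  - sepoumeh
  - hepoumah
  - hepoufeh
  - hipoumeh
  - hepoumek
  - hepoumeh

hepoumeh

Witas: *sipohumag > sipohumak > sipoumak > hipoumak > hepoumak > hepoumek > hepoumeh  (by final devoicing, h-loss, debuccalisation, vowel merger, vowel merger, unconditioned shift)
Only 'hepoumeh' matches the regular Witas development of *sipohumag.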